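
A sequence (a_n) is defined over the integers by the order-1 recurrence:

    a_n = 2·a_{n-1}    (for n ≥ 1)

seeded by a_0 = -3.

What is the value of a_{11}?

a_1 = 2·-3 = -6
a_2 = 2·-6 = -12
a_3 = 2·-12 = -24
a_4 = 2·-24 = -48
a_5 = 2·-48 = -96
a_6 = 2·-96 = -192
a_7 = 2·-192 = -384
a_8 = 2·-384 = -768
a_9 = 2·-768 = -1536
a_10 = 2·-1536 = -3072
a_11 = 2·-3072 = -6144

-6144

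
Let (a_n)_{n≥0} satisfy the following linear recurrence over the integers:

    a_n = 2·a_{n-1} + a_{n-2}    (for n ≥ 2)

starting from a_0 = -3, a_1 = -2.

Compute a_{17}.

-3685874

a_2 = 2·-2 + 1·-3 = -7
a_3 = 2·-7 + 1·-2 = -16
a_4 = 2·-16 + 1·-7 = -39
a_5 = 2·-39 + 1·-16 = -94
a_6 = 2·-94 + 1·-39 = -227
a_7 = 2·-227 + 1·-94 = -548
a_8 = 2·-548 + 1·-227 = -1323
a_9 = 2·-1323 + 1·-548 = -3194
a_10 = 2·-3194 + 1·-1323 = -7711
a_11 = 2·-7711 + 1·-3194 = -18616
a_12 = 2·-18616 + 1·-7711 = -44943
a_13 = 2·-44943 + 1·-18616 = -108502
a_14 = 2·-108502 + 1·-44943 = -261947
a_15 = 2·-261947 + 1·-108502 = -632396
a_16 = 2·-632396 + 1·-261947 = -1526739
a_17 = 2·-1526739 + 1·-632396 = -3685874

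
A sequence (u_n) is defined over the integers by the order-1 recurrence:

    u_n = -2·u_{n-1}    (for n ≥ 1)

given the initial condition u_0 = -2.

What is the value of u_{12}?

-8192

u_1 = -2·-2 = 4
u_2 = -2·4 = -8
u_3 = -2·-8 = 16
u_4 = -2·16 = -32
u_5 = -2·-32 = 64
u_6 = -2·64 = -128
u_7 = -2·-128 = 256
u_8 = -2·256 = -512
u_9 = -2·-512 = 1024
u_10 = -2·1024 = -2048
u_11 = -2·-2048 = 4096
u_12 = -2·4096 = -8192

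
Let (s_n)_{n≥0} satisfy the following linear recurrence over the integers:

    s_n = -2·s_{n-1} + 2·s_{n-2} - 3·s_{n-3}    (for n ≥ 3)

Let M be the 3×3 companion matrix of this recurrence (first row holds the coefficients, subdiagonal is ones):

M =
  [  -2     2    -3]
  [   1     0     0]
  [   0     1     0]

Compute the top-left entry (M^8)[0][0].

4542

(M^8)[0][0] is the top entry after applying M 8 times to the unit state (1, 0, 0). Equivalently it is h_{10} for the auxiliary sequence (h_n) obeying the same recurrence with h_2 = 1 and h_i = 0 for 0 ≤ i < 2:
h_3 = -2·1 + 2·0 + -3·0 = -2
h_4 = -2·-2 + 2·1 + -3·0 = 6
h_5 = -2·6 + 2·-2 + -3·1 = -19
h_6 = -2·-19 + 2·6 + -3·-2 = 56
h_7 = -2·56 + 2·-19 + -3·6 = -168
h_8 = -2·-168 + 2·56 + -3·-19 = 505
h_9 = -2·505 + 2·-168 + -3·56 = -1514
h_10 = -2·-1514 + 2·505 + -3·-168 = 4542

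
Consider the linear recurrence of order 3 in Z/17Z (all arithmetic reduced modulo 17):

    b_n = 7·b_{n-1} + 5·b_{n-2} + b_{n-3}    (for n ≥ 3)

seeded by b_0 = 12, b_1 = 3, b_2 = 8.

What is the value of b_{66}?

2

b_3 = 7·8 + 5·3 + 1·12 = 15
b_4 = 7·15 + 5·8 + 1·3 = 12
b_5 = 7·12 + 5·15 + 1·8 = 14
b_6 = 7·14 + 5·12 + 1·15 = 3
b_7 = 7·3 + 5·14 + 1·12 = 1
b_8 = 7·1 + 5·3 + 1·14 = 2
b_9 = 7·2 + 5·1 + 1·3 = 5
b_10 = 7·5 + 5·2 + 1·1 = 12
b_11 = 7·12 + 5·5 + 1·2 = 9
b_12 = 7·9 + 5·12 + 1·5 = 9
b_13 = 7·9 + 5·9 + 1·12 = 1
b_14 = 7·1 + 5·9 + 1·9 = 10
b_15 = 7·10 + 5·1 + 1·9 = 16
b_16 = 7·16 + 5·10 + 1·1 = 10
b_17 = 7·10 + 5·16 + 1·10 = 7
b_18 = 7·7 + 5·10 + 1·16 = 13
b_19 = 7·13 + 5·7 + 1·10 = 0
b_20 = 7·0 + 5·13 + 1·7 = 4
b_21 = 7·4 + 5·0 + 1·13 = 7
b_22 = 7·7 + 5·4 + 1·0 = 1
b_23 = 7·1 + 5·7 + 1·4 = 12
b_24 = 7·12 + 5·1 + 1·7 = 11
b_25 = 7·11 + 5·12 + 1·1 = 2
b_26 = 7·2 + 5·11 + 1·12 = 13
b_27 = 7·13 + 5·2 + 1·11 = 10
b_28 = 7·10 + 5·13 + 1·2 = 1
b_29 = 7·1 + 5·10 + 1·13 = 2
b_30 = 7·2 + 5·1 + 1·10 = 12
b_31 = 7·12 + 5·2 + 1·1 = 10
b_32 = 7·10 + 5·12 + 1·2 = 13
b_33 = 7·13 + 5·10 + 1·12 = 0
b_34 = 7·0 + 5·13 + 1·10 = 7
b_35 = 7·7 + 5·0 + 1·13 = 11
b_36 = 7·11 + 5·7 + 1·0 = 10
b_37 = 7·10 + 5·11 + 1·7 = 13
b_38 = 7·13 + 5·10 + 1·11 = 16
b_39 = 7·16 + 5·13 + 1·10 = 0
b_40 = 7·0 + 5·16 + 1·13 = 8
b_41 = 7·8 + 5·0 + 1·16 = 4
b_42 = 7·4 + 5·8 + 1·0 = 0
b_43 = 7·0 + 5·4 + 1·8 = 11
b_44 = 7·11 + 5·0 + 1·4 = 13
b_45 = 7·13 + 5·11 + 1·0 = 10
b_46 = 7·10 + 5·13 + 1·11 = 10
b_47 = 7·10 + 5·10 + 1·13 = 14
b_48 = 7·14 + 5·10 + 1·10 = 5
b_49 = 7·5 + 5·14 + 1·10 = 13
b_50 = 7·13 + 5·5 + 1·14 = 11
b_51 = 7·11 + 5·13 + 1·5 = 11
b_52 = 7·11 + 5·11 + 1·13 = 9
b_53 = 7·9 + 5·11 + 1·11 = 10
b_54 = 7·10 + 5·9 + 1·11 = 7
b_55 = 7·7 + 5·10 + 1·9 = 6
b_56 = 7·6 + 5·7 + 1·10 = 2
b_57 = 7·2 + 5·6 + 1·7 = 0
b_58 = 7·0 + 5·2 + 1·6 = 16
b_59 = 7·16 + 5·0 + 1·2 = 12
b_60 = 7·12 + 5·16 + 1·0 = 11
b_61 = 7·11 + 5·12 + 1·16 = 0
b_62 = 7·0 + 5·11 + 1·12 = 16
b_63 = 7·16 + 5·0 + 1·11 = 4
b_64 = 7·4 + 5·16 + 1·0 = 6
b_65 = 7·6 + 5·4 + 1·16 = 10
b_66 = 7·10 + 5·6 + 1·4 = 2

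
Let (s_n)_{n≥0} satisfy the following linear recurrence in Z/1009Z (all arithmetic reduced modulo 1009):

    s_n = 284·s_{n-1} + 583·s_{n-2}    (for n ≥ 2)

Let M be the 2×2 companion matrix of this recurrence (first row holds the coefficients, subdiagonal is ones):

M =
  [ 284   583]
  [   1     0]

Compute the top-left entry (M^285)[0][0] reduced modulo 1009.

988

(M^285)[0][0] is the top entry after applying M 285 times to the unit state (1, 0). Equivalently it is h_{286} for the auxiliary sequence (h_n) obeying the same recurrence with h_1 = 1 and h_i = 0 for 0 ≤ i < 1:
h_2 = 284·1 + 583·0 = 284
h_3 = 284·284 + 583·1 = 519
h_4 = 284·519 + 583·284 = 178
h_5 = 284·178 + 583·519 = 988
h_6 = 284·988 + 583·178 = 946
h_7 = 284·946 + 583·988 = 135
Continuing the recurrence:
  h_8 = 602;  h_9 = 450;  h_10 = 500;  h_11 = 750;  h_12 = 0;  h_13 = 353
  h_14 = 361;  h_15 = 578;  h_16 = 276;  h_17 = 659;  h_18 = 968;  h_19 = 232
  h_20 = 616;  h_21 = 437;  h_22 = 934;  h_23 = 392;  h_24 = 0;  h_25 = 502
  h_26 = 299;  h_27 = 216;  h_28 = 564;  h_29 = 557;  h_30 = 662;  h_31 = 167
  h_32 = 513;  h_33 = 893;  h_34 = 768;  h_35 = 143;  h_36 = 0;  h_37 = 631
  h_38 = 611;  h_39 = 573;  h_40 = 319;  h_41 = 875;  h_42 = 607;  h_43 = 429
  h_44 = 478;  h_45 = 421;  h_46 = 692;  h_47 = 29;  h_48 = 0;  h_49 = 763
  h_50 = 766;  h_51 = 469;  h_52 = 608;  h_53 = 121;  h_54 = 363;  h_55 = 87
  h_56 = 231;  h_57 = 290;  h_58 = 98;  h_59 = 147;  h_60 = 0;  h_61 = 945
  h_62 = 995;  h_63 = 81;  h_64 = 716;  h_65 = 335;  h_66 = 1005;  h_67 = 441
  h_68 = 823;  h_69 = 461;  h_70 = 288;  h_71 = 432;  h_72 = 0;  h_73 = 615
  h_74 = 103;  h_75 = 341;  h_76 = 498;  h_77 = 202;  h_78 = 606;  h_79 = 287
  h_80 = 936;  h_81 = 284;  h_82 = 764;  h_83 = 137;  h_84 = 0;  h_85 = 160
  h_86 = 35;  h_87 = 302;  h_88 = 228;  h_89 = 676;  h_90 = 10;  h_91 = 411
  h_92 = 465;  h_93 = 361;  h_94 = 289;  h_95 = 938;  h_96 = 0;  h_97 = 985
  h_98 = 247;  h_99 = 661;  h_100 = 773;  h_101 = 504;  h_102 = 503;  h_103 = 796
  h_104 = 687;  h_105 = 299;  h_106 = 108;  h_107 = 162;  h_108 = 0;  h_109 = 609
  h_110 = 417;  h_111 = 254;  h_112 = 439;  h_113 = 328;  h_114 = 984;  h_115 = 486
  h_116 = 351;  h_117 = 611;  h_118 = 791;  h_119 = 682;  h_120 = 0;  h_121 = 60
  h_122 = 896;  h_123 = 870;  h_124 = 590;  h_125 = 758;  h_126 = 256;  h_127 = 28
  h_128 = 805;  h_129 = 766;  h_130 = 739;  h_131 = 604;  h_132 = 0;  h_133 = 1000
  h_134 = 471;  h_135 = 374;  h_136 = 416;  h_137 = 189;  h_138 = 567;  h_139 = 803
  h_140 = 636;  h_141 = 995;  h_142 = 545;  h_143 = 313;  h_144 = 0;  h_145 = 859
  h_146 = 787;  h_147 = 852;  h_148 = 543;  h_149 = 123;  h_150 = 369;  h_151 = 939
  h_152 = 510;  h_153 = 103;  h_154 = 675;  h_155 = 508;  h_156 = 0;  h_157 = 527
  h_158 = 336;  h_159 = 74;  h_160 = 978;  h_161 = 32;  h_162 = 96;  h_163 = 515
  h_164 = 428;  h_165 = 35;  h_166 = 151;  h_167 = 731;  h_168 = 0;  h_169 = 375
  h_170 = 555;  h_171 = 897;  h_172 = 156;  h_173 = 197;  h_174 = 591;  h_175 = 175
  h_176 = 743;  h_177 = 247;  h_178 = 835;  h_179 = 748;  h_180 = 0;  h_181 = 196
  h_182 = 169;  h_183 = 824;  h_184 = 582;  h_185 = 929;  h_186 = 769;  h_187 = 226
  h_188 = 948;  h_189 = 417;  h_190 = 127;  h_191 = 695;  h_192 = 0;  h_193 = 576
  h_194 = 126;  h_195 = 280;  h_196 = 619;  h_197 = 12;  h_198 = 36;  h_199 = 67
  h_200 = 665;  h_201 = 896;  h_202 = 435;  h_203 = 148;  h_204 = 0;  h_205 = 519
  h_206 = 82;  h_207 = 967;  h_208 = 563;  h_209 = 200;  h_210 = 600;  h_211 = 444
  h_212 = 657;  h_213 = 471;  h_214 = 187;  h_215 = 785;  h_216 = 0;  h_217 = 578
  h_218 = 694;  h_219 = 309;  h_220 = 975;  h_221 = 979;  h_222 = 919;  h_223 = 337
  h_224 = 860;  h_225 = 787;  h_226 = 426;  h_227 = 639;  h_228 = 0;  h_229 = 216
  h_230 = 804;  h_231 = 105;  h_232 = 106;  h_233 = 509;  h_234 = 518;  h_235 = 908
  h_236 = 880;  h_237 = 336;  h_238 = 37;  h_239 = 560;  h_240 = 0;  h_241 = 573
  h_242 = 283;  h_243 = 741;  h_244 = 85;  h_245 = 75;  h_246 = 225;  h_247 = 671
  h_248 = 877;  h_249 = 555;  h_250 = 953;  h_251 = 925;  h_252 = 0;  h_253 = 469
  h_254 = 8;  h_255 = 242;  h_256 = 744;  h_257 = 241;  h_258 = 723;  h_259 = 757
  h_260 = 827;  h_261 = 169;  h_262 = 412;  h_263 = 618;  h_264 = 0;  h_265 = 81
  h_266 = 806;  h_267 = 670;  h_268 = 292;  h_269 = 317;  h_270 = 951;  h_271 = 845
  h_272 = 330;  h_273 = 126;  h_274 = 140;  h_275 = 210;  h_276 = 0;  h_277 = 341
  h_278 = 989;  h_279 = 404;  h_280 = 158;  h_281 = 911;  h_282 = 715;  h_283 = 630
  h_284 = 455
h_285 = 284·455 + 583·630 = 82
h_286 = 284·82 + 583·455 = 988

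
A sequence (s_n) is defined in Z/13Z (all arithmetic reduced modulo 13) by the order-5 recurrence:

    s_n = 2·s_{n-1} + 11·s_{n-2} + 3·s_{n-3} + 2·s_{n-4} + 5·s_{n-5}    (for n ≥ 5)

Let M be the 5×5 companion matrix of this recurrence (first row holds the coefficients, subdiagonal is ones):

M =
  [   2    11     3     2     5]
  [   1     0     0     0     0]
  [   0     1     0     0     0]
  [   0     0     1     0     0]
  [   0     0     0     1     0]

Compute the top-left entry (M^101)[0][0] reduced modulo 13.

(M^101)[0][0] is the top entry after applying M 101 times to the unit state (1, 0, 0, 0, 0). Equivalently it is h_{105} for the auxiliary sequence (h_n) obeying the same recurrence with h_4 = 1 and h_i = 0 for 0 ≤ i < 4:
h_5 = 2·1 + 11·0 + 3·0 + 2·0 + 5·0 = 2
h_6 = 2·2 + 11·1 + 3·0 + 2·0 + 5·0 = 2
h_7 = 2·2 + 11·2 + 3·1 + 2·0 + 5·0 = 3
h_8 = 2·3 + 11·2 + 3·2 + 2·1 + 5·0 = 10
h_9 = 2·10 + 11·3 + 3·2 + 2·2 + 5·1 = 3
h_10 = 2·3 + 11·10 + 3·3 + 2·2 + 5·2 = 9
h_11 = 2·9 + 11·3 + 3·10 + 2·3 + 5·2 = 6
h_12 = 2·6 + 11·9 + 3·3 + 2·10 + 5·3 = 12
h_13 = 2·12 + 11·6 + 3·9 + 2·3 + 5·10 = 4
h_14 = 2·4 + 11·12 + 3·6 + 2·9 + 5·3 = 9
h_15 = 2·9 + 11·4 + 3·12 + 2·6 + 5·9 = 12
h_16 = 2·12 + 11·9 + 3·4 + 2·12 + 5·6 = 7
h_17 = 2·7 + 11·12 + 3·9 + 2·4 + 5·12 = 7
h_18 = 2·7 + 11·7 + 3·12 + 2·9 + 5·4 = 9
h_19 = 2·9 + 11·7 + 3·7 + 2·12 + 5·9 = 3
h_20 = 2·3 + 11·9 + 3·7 + 2·7 + 5·12 = 5
h_21 = 2·5 + 11·3 + 3·9 + 2·7 + 5·7 = 2
h_22 = 2·2 + 11·5 + 3·3 + 2·9 + 5·7 = 4
h_23 = 2·4 + 11·2 + 3·5 + 2·3 + 5·9 = 5
h_24 = 2·5 + 11·4 + 3·2 + 2·5 + 5·3 = 7
h_25 = 2·7 + 11·5 + 3·4 + 2·2 + 5·5 = 6
h_26 = 2·6 + 11·7 + 3·5 + 2·4 + 5·2 = 5
h_27 = 2·5 + 11·6 + 3·7 + 2·5 + 5·4 = 10
h_28 = 2·10 + 11·5 + 3·6 + 2·7 + 5·5 = 2
h_29 = 2·2 + 11·10 + 3·5 + 2·6 + 5·7 = 7
h_30 = 2·7 + 11·2 + 3·10 + 2·5 + 5·6 = 2
h_31 = 2·2 + 11·7 + 3·2 + 2·10 + 5·5 = 2
h_32 = 2·2 + 11·2 + 3·7 + 2·2 + 5·10 = 10
h_33 = 2·10 + 11·2 + 3·2 + 2·7 + 5·2 = 7
h_34 = 2·7 + 11·10 + 3·2 + 2·2 + 5·7 = 0
h_35 = 2·0 + 11·7 + 3·10 + 2·2 + 5·2 = 4
h_36 = 2·4 + 11·0 + 3·7 + 2·10 + 5·2 = 7
h_37 = 2·7 + 11·4 + 3·0 + 2·7 + 5·10 = 5
h_38 = 2·5 + 11·7 + 3·4 + 2·0 + 5·7 = 4
h_39 = 2·4 + 11·5 + 3·7 + 2·4 + 5·0 = 1
h_40 = 2·1 + 11·4 + 3·5 + 2·7 + 5·4 = 4
h_41 = 2·4 + 11·1 + 3·4 + 2·5 + 5·7 = 11
h_42 = 2·11 + 11·4 + 3·1 + 2·4 + 5·5 = 11
h_43 = 2·11 + 11·11 + 3·4 + 2·1 + 5·4 = 8
h_44 = 2·8 + 11·11 + 3·11 + 2·4 + 5·1 = 1
h_45 = 2·1 + 11·8 + 3·11 + 2·11 + 5·4 = 9
h_46 = 2·9 + 11·1 + 3·8 + 2·11 + 5·11 = 0
h_47 = 2·0 + 11·9 + 3·1 + 2·8 + 5·11 = 4
h_48 = 2·4 + 11·0 + 3·9 + 2·1 + 5·8 = 12
h_49 = 2·12 + 11·4 + 3·0 + 2·9 + 5·1 = 0
h_50 = 2·0 + 11·12 + 3·4 + 2·0 + 5·9 = 7
h_51 = 2·7 + 11·0 + 3·12 + 2·4 + 5·0 = 6
h_52 = 2·6 + 11·7 + 3·0 + 2·12 + 5·4 = 3
h_53 = 2·3 + 11·6 + 3·7 + 2·0 + 5·12 = 10
h_54 = 2·10 + 11·3 + 3·6 + 2·7 + 5·0 = 7
h_55 = 2·7 + 11·10 + 3·3 + 2·6 + 5·7 = 11
h_56 = 2·11 + 11·7 + 3·10 + 2·3 + 5·6 = 9
h_57 = 2·9 + 11·11 + 3·7 + 2·10 + 5·3 = 0
h_58 = 2·0 + 11·9 + 3·11 + 2·7 + 5·10 = 1
h_59 = 2·1 + 11·0 + 3·9 + 2·11 + 5·7 = 8
h_60 = 2·8 + 11·1 + 3·0 + 2·9 + 5·11 = 9
h_61 = 2·9 + 11·8 + 3·1 + 2·0 + 5·9 = 11
h_62 = 2·11 + 11·9 + 3·8 + 2·1 + 5·0 = 4
h_63 = 2·4 + 11·11 + 3·9 + 2·8 + 5·1 = 8
h_64 = 2·8 + 11·4 + 3·11 + 2·9 + 5·8 = 8
h_65 = 2·8 + 11·8 + 3·4 + 2·11 + 5·9 = 1
h_66 = 2·1 + 11·8 + 3·8 + 2·4 + 5·11 = 8
h_67 = 2·8 + 11·1 + 3·8 + 2·8 + 5·4 = 9
h_68 = 2·9 + 11·8 + 3·1 + 2·8 + 5·8 = 9
h_69 = 2·9 + 11·9 + 3·8 + 2·1 + 5·8 = 1
h_70 = 2·1 + 11·9 + 3·9 + 2·8 + 5·1 = 6
h_71 = 2·6 + 11·1 + 3·9 + 2·9 + 5·8 = 4
h_72 = 2·4 + 11·6 + 3·1 + 2·9 + 5·9 = 10
h_73 = 2·10 + 11·4 + 3·6 + 2·1 + 5·9 = 12
h_74 = 2·12 + 11·10 + 3·4 + 2·6 + 5·1 = 7
h_75 = 2·7 + 11·12 + 3·10 + 2·4 + 5·6 = 6
h_76 = 2·6 + 11·7 + 3·12 + 2·10 + 5·4 = 9
h_77 = 2·9 + 11·6 + 3·7 + 2·12 + 5·10 = 10
h_78 = 2·10 + 11·9 + 3·6 + 2·7 + 5·12 = 3
h_79 = 2·3 + 11·10 + 3·9 + 2·6 + 5·7 = 8
h_80 = 2·8 + 11·3 + 3·10 + 2·9 + 5·6 = 10
h_81 = 2·10 + 11·8 + 3·3 + 2·10 + 5·9 = 0
h_82 = 2·0 + 11·10 + 3·8 + 2·3 + 5·10 = 8
h_83 = 2·8 + 11·0 + 3·10 + 2·8 + 5·3 = 12
h_84 = 2·12 + 11·8 + 3·0 + 2·10 + 5·8 = 3
h_85 = 2·3 + 11·12 + 3·8 + 2·0 + 5·10 = 4
h_86 = 2·4 + 11·3 + 3·12 + 2·8 + 5·0 = 2
h_87 = 2·2 + 11·4 + 3·3 + 2·12 + 5·8 = 4
h_88 = 2·4 + 11·2 + 3·4 + 2·3 + 5·12 = 4
h_89 = 2·4 + 11·4 + 3·2 + 2·4 + 5·3 = 3
h_90 = 2·3 + 11·4 + 3·4 + 2·2 + 5·4 = 8
h_91 = 2·8 + 11·3 + 3·4 + 2·4 + 5·2 = 1
h_92 = 2·1 + 11·8 + 3·3 + 2·4 + 5·4 = 10
h_93 = 2·10 + 11·1 + 3·8 + 2·3 + 5·4 = 3
h_94 = 2·3 + 11·10 + 3·1 + 2·8 + 5·3 = 7
h_95 = 2·7 + 11·3 + 3·10 + 2·1 + 5·8 = 2
h_96 = 2·2 + 11·7 + 3·3 + 2·10 + 5·1 = 11
h_97 = 2·11 + 11·2 + 3·7 + 2·3 + 5·10 = 4
h_98 = 2·4 + 11·11 + 3·2 + 2·7 + 5·3 = 8
h_99 = 2·8 + 11·4 + 3·11 + 2·2 + 5·7 = 2
h_100 = 2·2 + 11·8 + 3·4 + 2·11 + 5·2 = 6
h_101 = 2·6 + 11·2 + 3·8 + 2·4 + 5·11 = 4
h_102 = 2·4 + 11·6 + 3·2 + 2·8 + 5·4 = 12
h_103 = 2·12 + 11·4 + 3·6 + 2·2 + 5·8 = 0
h_104 = 2·0 + 11·12 + 3·4 + 2·6 + 5·2 = 10
h_105 = 2·10 + 11·0 + 3·12 + 2·4 + 5·6 = 3

3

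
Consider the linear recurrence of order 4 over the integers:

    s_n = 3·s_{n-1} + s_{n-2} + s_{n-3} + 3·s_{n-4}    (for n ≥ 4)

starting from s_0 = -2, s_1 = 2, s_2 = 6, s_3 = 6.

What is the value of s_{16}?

s_4 = 3·6 + 1·6 + 1·2 + 3·-2 = 20
s_5 = 3·20 + 1·6 + 1·6 + 3·2 = 78
s_6 = 3·78 + 1·20 + 1·6 + 3·6 = 278
s_7 = 3·278 + 1·78 + 1·20 + 3·6 = 950
s_8 = 3·950 + 1·278 + 1·78 + 3·20 = 3266
s_9 = 3·3266 + 1·950 + 1·278 + 3·78 = 11260
s_10 = 3·11260 + 1·3266 + 1·950 + 3·278 = 38830
s_11 = 3·38830 + 1·11260 + 1·3266 + 3·950 = 133866
s_12 = 3·133866 + 1·38830 + 1·11260 + 3·3266 = 461486
s_13 = 3·461486 + 1·133866 + 1·38830 + 3·11260 = 1590934
s_14 = 3·1590934 + 1·461486 + 1·133866 + 3·38830 = 5484644
s_15 = 3·5484644 + 1·1590934 + 1·461486 + 3·133866 = 18907950
s_16 = 3·18907950 + 1·5484644 + 1·1590934 + 3·461486 = 65183886

65183886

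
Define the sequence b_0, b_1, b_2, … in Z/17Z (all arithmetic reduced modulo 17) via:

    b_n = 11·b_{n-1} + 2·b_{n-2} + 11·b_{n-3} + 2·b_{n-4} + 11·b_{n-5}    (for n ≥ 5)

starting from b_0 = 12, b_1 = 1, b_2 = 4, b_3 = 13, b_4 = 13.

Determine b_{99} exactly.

0

b_5 = 11·13 + 2·13 + 11·4 + 2·1 + 11·12 = 7
b_6 = 11·7 + 2·13 + 11·13 + 2·4 + 11·1 = 10
b_7 = 11·10 + 2·7 + 11·13 + 2·13 + 11·4 = 14
b_8 = 11·14 + 2·10 + 11·7 + 2·13 + 11·13 = 12
b_9 = 11·12 + 2·14 + 11·10 + 2·7 + 11·13 = 2
b_10 = 11·2 + 2·12 + 11·14 + 2·10 + 11·7 = 8
b_11 = 11·8 + 2·2 + 11·12 + 2·14 + 11·10 = 5
b_12 = 11·5 + 2·8 + 11·2 + 2·12 + 11·14 = 16
b_13 = 11·16 + 2·5 + 11·8 + 2·2 + 11·12 = 2
b_14 = 11·2 + 2·16 + 11·5 + 2·8 + 11·2 = 11
b_15 = 11·11 + 2·2 + 11·16 + 2·5 + 11·8 = 8
b_16 = 11·8 + 2·11 + 11·2 + 2·16 + 11·5 = 15
b_17 = 11·15 + 2·8 + 11·11 + 2·2 + 11·16 = 6
b_18 = 11·6 + 2·15 + 11·8 + 2·11 + 11·2 = 7
b_19 = 11·7 + 2·6 + 11·15 + 2·8 + 11·11 = 0
b_20 = 11·0 + 2·7 + 11·6 + 2·15 + 11·8 = 11
b_21 = 11·11 + 2·0 + 11·7 + 2·6 + 11·15 = 1
b_22 = 11·1 + 2·11 + 11·0 + 2·7 + 11·6 = 11
b_23 = 11·11 + 2·1 + 11·11 + 2·0 + 11·7 = 15
b_24 = 11·15 + 2·11 + 11·1 + 2·11 + 11·0 = 16
b_25 = 11·16 + 2·15 + 11·11 + 2·1 + 11·11 = 8
b_26 = 11·8 + 2·16 + 11·15 + 2·11 + 11·1 = 12
b_27 = 11·12 + 2·8 + 11·16 + 2·15 + 11·11 = 16
b_28 = 11·16 + 2·12 + 11·8 + 2·16 + 11·15 = 9
b_29 = 11·9 + 2·16 + 11·12 + 2·8 + 11·16 = 13
b_30 = 11·13 + 2·9 + 11·16 + 2·12 + 11·8 = 7
b_31 = 11·7 + 2·13 + 11·9 + 2·16 + 11·12 = 9
b_32 = 11·9 + 2·7 + 11·13 + 2·9 + 11·16 = 8
b_33 = 11·8 + 2·9 + 11·7 + 2·13 + 11·9 = 2
b_34 = 11·2 + 2·8 + 11·9 + 2·7 + 11·13 = 5
b_35 = 11·5 + 2·2 + 11·8 + 2·9 + 11·7 = 4
b_36 = 11·4 + 2·5 + 11·2 + 2·8 + 11·9 = 4
b_37 = 11·4 + 2·4 + 11·5 + 2·2 + 11·8 = 12
b_38 = 11·12 + 2·4 + 11·4 + 2·5 + 11·2 = 12
b_39 = 11·12 + 2·12 + 11·4 + 2·4 + 11·5 = 8
b_40 = 11·8 + 2·12 + 11·12 + 2·4 + 11·4 = 7
b_41 = 11·7 + 2·8 + 11·12 + 2·12 + 11·4 = 4
b_42 = 11·4 + 2·7 + 11·8 + 2·12 + 11·12 = 13
b_43 = 11·13 + 2·4 + 11·7 + 2·8 + 11·12 = 2
b_44 = 11·2 + 2·13 + 11·4 + 2·7 + 11·8 = 7
b_45 = 11·7 + 2·2 + 11·13 + 2·4 + 11·7 = 3
b_46 = 11·3 + 2·7 + 11·2 + 2·13 + 11·4 = 3
b_47 = 11·3 + 2·3 + 11·7 + 2·2 + 11·13 = 8
b_48 = 11·8 + 2·3 + 11·3 + 2·7 + 11·2 = 10
b_49 = 11·10 + 2·8 + 11·3 + 2·3 + 11·7 = 4
b_50 = 11·4 + 2·10 + 11·8 + 2·3 + 11·3 = 4
b_51 = 11·4 + 2·4 + 11·10 + 2·8 + 11·3 = 7
b_52 = 11·7 + 2·4 + 11·4 + 2·10 + 11·8 = 16
b_53 = 11·16 + 2·7 + 11·4 + 2·4 + 11·10 = 12
b_54 = 11·12 + 2·16 + 11·7 + 2·4 + 11·4 = 4
b_55 = 11·4 + 2·12 + 11·16 + 2·7 + 11·4 = 13
b_56 = 11·13 + 2·4 + 11·12 + 2·16 + 11·7 = 1
b_57 = 11·1 + 2·13 + 11·4 + 2·12 + 11·16 = 9
b_58 = 11·9 + 2·1 + 11·13 + 2·4 + 11·12 = 10
b_59 = 11·10 + 2·9 + 11·1 + 2·13 + 11·4 = 5
b_60 = 11·5 + 2·10 + 11·9 + 2·1 + 11·13 = 13
b_61 = 11·13 + 2·5 + 11·10 + 2·9 + 11·1 = 3
b_62 = 11·3 + 2·13 + 11·5 + 2·10 + 11·9 = 12
b_63 = 11·12 + 2·3 + 11·13 + 2·5 + 11·10 = 10
b_64 = 11·10 + 2·12 + 11·3 + 2·13 + 11·5 = 10
b_65 = 11·10 + 2·10 + 11·12 + 2·3 + 11·13 = 3
b_66 = 11·3 + 2·10 + 11·10 + 2·12 + 11·3 = 16
b_67 = 11·16 + 2·3 + 11·10 + 2·10 + 11·12 = 2
b_68 = 11·2 + 2·16 + 11·3 + 2·10 + 11·10 = 13
b_69 = 11·13 + 2·2 + 11·16 + 2·3 + 11·10 = 14
b_70 = 11·14 + 2·13 + 11·2 + 2·16 + 11·3 = 12
b_71 = 11·12 + 2·14 + 11·13 + 2·2 + 11·16 = 7
b_72 = 11·7 + 2·12 + 11·14 + 2·13 + 11·2 = 14
b_73 = 11·14 + 2·7 + 11·12 + 2·14 + 11·13 = 12
b_74 = 11·12 + 2·14 + 11·7 + 2·12 + 11·14 = 7
b_75 = 11·7 + 2·12 + 11·14 + 2·7 + 11·12 = 10
b_76 = 11·10 + 2·7 + 11·12 + 2·14 + 11·7 = 4
b_77 = 11·4 + 2·10 + 11·7 + 2·12 + 11·14 = 13
b_78 = 11·13 + 2·4 + 11·10 + 2·7 + 11·12 = 16
b_79 = 11·16 + 2·13 + 11·4 + 2·10 + 11·7 = 3
b_80 = 11·3 + 2·16 + 11·13 + 2·4 + 11·10 = 3
b_81 = 11·3 + 2·3 + 11·16 + 2·13 + 11·4 = 13
b_82 = 11·13 + 2·3 + 11·3 + 2·16 + 11·13 = 0
b_83 = 11·0 + 2·13 + 11·3 + 2·3 + 11·16 = 3
b_84 = 11·3 + 2·0 + 11·13 + 2·3 + 11·3 = 11
b_85 = 11·11 + 2·3 + 11·0 + 2·13 + 11·3 = 16
b_86 = 11·16 + 2·11 + 11·3 + 2·0 + 11·13 = 0
b_87 = 11·0 + 2·16 + 11·11 + 2·3 + 11·0 = 6
b_88 = 11·6 + 2·0 + 11·16 + 2·11 + 11·3 = 8
b_89 = 11·8 + 2·6 + 11·0 + 2·16 + 11·11 = 15
b_90 = 11·15 + 2·8 + 11·6 + 2·0 + 11·16 = 15
b_91 = 11·15 + 2·15 + 11·8 + 2·6 + 11·0 = 6
b_92 = 11·6 + 2·15 + 11·15 + 2·8 + 11·6 = 3
b_93 = 11·3 + 2·6 + 11·15 + 2·15 + 11·8 = 5
b_94 = 11·5 + 2·3 + 11·6 + 2·15 + 11·15 = 16
b_95 = 11·16 + 2·5 + 11·3 + 2·6 + 11·15 = 5
b_96 = 11·5 + 2·16 + 11·5 + 2·3 + 11·6 = 10
b_97 = 11·10 + 2·5 + 11·16 + 2·5 + 11·3 = 16
b_98 = 11·16 + 2·10 + 11·5 + 2·16 + 11·5 = 15
b_99 = 11·15 + 2·16 + 11·10 + 2·5 + 11·16 = 0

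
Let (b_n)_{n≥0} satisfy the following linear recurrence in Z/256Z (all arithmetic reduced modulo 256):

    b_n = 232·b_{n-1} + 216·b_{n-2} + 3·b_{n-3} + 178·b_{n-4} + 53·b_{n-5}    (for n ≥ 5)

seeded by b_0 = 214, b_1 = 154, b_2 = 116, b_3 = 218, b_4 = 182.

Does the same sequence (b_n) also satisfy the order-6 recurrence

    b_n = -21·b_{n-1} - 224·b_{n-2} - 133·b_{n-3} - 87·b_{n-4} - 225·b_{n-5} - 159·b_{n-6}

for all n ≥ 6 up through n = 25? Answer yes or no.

Terms b_0..b_25: 214, 154, 116, 218, 182, 158, 216, 202, 216, 66, 84, 132, 72, 56, 30, 116, 124, 114, 192, 130, 98, 176, 208, 74, 174, 58
n=6: candidate gives 216, actual b_6 = 216 ✓
n=7: candidate gives 202, actual b_7 = 202 ✓
n=8: candidate gives 216, actual b_8 = 216 ✓
n=9: candidate gives 66, actual b_9 = 66 ✓
n=10: candidate gives 84, actual b_10 = 84 ✓
n=11: candidate gives 132, actual b_11 = 132 ✓
n=12: candidate gives 72, actual b_12 = 72 ✓
n=13: candidate gives 56, actual b_13 = 56 ✓
n=14: candidate gives 30, actual b_14 = 30 ✓
n=15: candidate gives 116, actual b_15 = 116 ✓
n=16: candidate gives 124, actual b_16 = 124 ✓
n=17: candidate gives 114, actual b_17 = 114 ✓
n=18: candidate gives 192, actual b_18 = 192 ✓
n=19: candidate gives 130, actual b_19 = 130 ✓
n=20: candidate gives 98, actual b_20 = 98 ✓
n=21: candidate gives 176, actual b_21 = 176 ✓
n=22: candidate gives 208, actual b_22 = 208 ✓
n=23: candidate gives 74, actual b_23 = 74 ✓
n=24: candidate gives 174, actual b_24 = 174 ✓
n=25: candidate gives 58, actual b_25 = 58 ✓

yes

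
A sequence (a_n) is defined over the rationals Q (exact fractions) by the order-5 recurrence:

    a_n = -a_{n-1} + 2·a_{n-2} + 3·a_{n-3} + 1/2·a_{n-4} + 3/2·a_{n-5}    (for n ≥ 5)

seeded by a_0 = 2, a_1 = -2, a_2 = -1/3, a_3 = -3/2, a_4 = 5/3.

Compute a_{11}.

295/24

a_5 = -1·5/3 + 2·-3/2 + 3·-1/3 + 1/2·-2 + 3/2·2 = -11/3
a_6 = -1·-11/3 + 2·5/3 + 3·-3/2 + 1/2·-1/3 + 3/2·-2 = -2/3
a_7 = -1·-2/3 + 2·-11/3 + 3·5/3 + 1/2·-3/2 + 3/2·-1/3 = -35/12
a_8 = -1·-35/12 + 2·-2/3 + 3·-11/3 + 1/2·5/3 + 3/2·-3/2 = -65/6
a_9 = -1·-65/6 + 2·-35/12 + 3·-2/3 + 1/2·-11/3 + 3/2·5/3 = 11/3
a_10 = -1·11/3 + 2·-65/6 + 3·-35/12 + 1/2·-2/3 + 3/2·-11/3 = -479/12
a_11 = -1·-479/12 + 2·11/3 + 3·-65/6 + 1/2·-35/12 + 3/2·-2/3 = 295/24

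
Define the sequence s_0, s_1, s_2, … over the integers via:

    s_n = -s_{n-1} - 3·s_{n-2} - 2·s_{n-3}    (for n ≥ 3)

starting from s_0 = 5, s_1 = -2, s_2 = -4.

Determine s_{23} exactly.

s_3 = -1·-4 + -3·-2 + -2·5 = 0
s_4 = -1·0 + -3·-4 + -2·-2 = 16
s_5 = -1·16 + -3·0 + -2·-4 = -8
s_6 = -1·-8 + -3·16 + -2·0 = -40
s_7 = -1·-40 + -3·-8 + -2·16 = 32
s_8 = -1·32 + -3·-40 + -2·-8 = 104
s_9 = -1·104 + -3·32 + -2·-40 = -120
s_10 = -1·-120 + -3·104 + -2·32 = -256
s_11 = -1·-256 + -3·-120 + -2·104 = 408
s_12 = -1·408 + -3·-256 + -2·-120 = 600
s_13 = -1·600 + -3·408 + -2·-256 = -1312
s_14 = -1·-1312 + -3·600 + -2·408 = -1304
s_15 = -1·-1304 + -3·-1312 + -2·600 = 4040
s_16 = -1·4040 + -3·-1304 + -2·-1312 = 2496
s_17 = -1·2496 + -3·4040 + -2·-1304 = -12008
s_18 = -1·-12008 + -3·2496 + -2·4040 = -3560
s_19 = -1·-3560 + -3·-12008 + -2·2496 = 34592
s_20 = -1·34592 + -3·-3560 + -2·-12008 = 104
s_21 = -1·104 + -3·34592 + -2·-3560 = -96760
s_22 = -1·-96760 + -3·104 + -2·34592 = 27264
s_23 = -1·27264 + -3·-96760 + -2·104 = 262808

262808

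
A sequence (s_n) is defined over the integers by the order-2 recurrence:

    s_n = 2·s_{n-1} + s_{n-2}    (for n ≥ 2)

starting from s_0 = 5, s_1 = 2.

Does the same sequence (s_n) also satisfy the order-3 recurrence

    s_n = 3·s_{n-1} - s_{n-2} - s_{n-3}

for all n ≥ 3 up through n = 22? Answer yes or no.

Terms s_0..s_22: 5, 2, 9, 20, 49, 118, 285, 688, 1661, 4010, 9681, 23372, 56425, 136222, 328869, 793960, 1916789, 4627538, 11171865, 26971268, 65114401, 157200070, 379514541
n=3: candidate gives 20, actual s_3 = 20 ✓
n=4: candidate gives 49, actual s_4 = 49 ✓
n=5: candidate gives 118, actual s_5 = 118 ✓
n=6: candidate gives 285, actual s_6 = 285 ✓
n=7: candidate gives 688, actual s_7 = 688 ✓
n=8: candidate gives 1661, actual s_8 = 1661 ✓
n=9: candidate gives 4010, actual s_9 = 4010 ✓
n=10: candidate gives 9681, actual s_10 = 9681 ✓
n=11: candidate gives 23372, actual s_11 = 23372 ✓
n=12: candidate gives 56425, actual s_12 = 56425 ✓
n=13: candidate gives 136222, actual s_13 = 136222 ✓
n=14: candidate gives 328869, actual s_14 = 328869 ✓
n=15: candidate gives 793960, actual s_15 = 793960 ✓
n=16: candidate gives 1916789, actual s_16 = 1916789 ✓
n=17: candidate gives 4627538, actual s_17 = 4627538 ✓
n=18: candidate gives 11171865, actual s_18 = 11171865 ✓
n=19: candidate gives 26971268, actual s_19 = 26971268 ✓
n=20: candidate gives 65114401, actual s_20 = 65114401 ✓
n=21: candidate gives 157200070, actual s_21 = 157200070 ✓
n=22: candidate gives 379514541, actual s_22 = 379514541 ✓

yes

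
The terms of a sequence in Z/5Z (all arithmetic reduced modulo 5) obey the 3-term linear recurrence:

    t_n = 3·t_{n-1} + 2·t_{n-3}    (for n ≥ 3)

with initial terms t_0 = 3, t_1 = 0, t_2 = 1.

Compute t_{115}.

t_3 = 3·1 + 0·0 + 2·3 = 4
t_4 = 3·4 + 0·1 + 2·0 = 2
t_5 = 3·2 + 0·4 + 2·1 = 3
t_6 = 3·3 + 0·2 + 2·4 = 2
t_7 = 3·2 + 0·3 + 2·2 = 0
t_8 = 3·0 + 0·2 + 2·3 = 1
t_9 = 3·1 + 0·0 + 2·2 = 2
t_10 = 3·2 + 0·1 + 2·0 = 1
t_11 = 3·1 + 0·2 + 2·1 = 0
t_12 = 3·0 + 0·1 + 2·2 = 4
t_13 = 3·4 + 0·0 + 2·1 = 4
t_14 = 3·4 + 0·4 + 2·0 = 2
t_15 = 3·2 + 0·4 + 2·4 = 4
t_16 = 3·4 + 0·2 + 2·4 = 0
t_17 = 3·0 + 0·4 + 2·2 = 4
t_18 = 3·4 + 0·0 + 2·4 = 0
t_19 = 3·0 + 0·4 + 2·0 = 0
t_20 = 3·0 + 0·0 + 2·4 = 3
t_21 = 3·3 + 0·0 + 2·0 = 4
t_22 = 3·4 + 0·3 + 2·0 = 2
t_23 = 3·2 + 0·4 + 2·3 = 2
t_24 = 3·2 + 0·2 + 2·4 = 4
t_25 = 3·4 + 0·2 + 2·2 = 1
t_26 = 3·1 + 0·4 + 2·2 = 2
t_27 = 3·2 + 0·1 + 2·4 = 4
t_28 = 3·4 + 0·2 + 2·1 = 4
t_29 = 3·4 + 0·4 + 2·2 = 1
t_30 = 3·1 + 0·4 + 2·4 = 1
t_31 = 3·1 + 0·1 + 2·4 = 1
t_32 = 3·1 + 0·1 + 2·1 = 0
t_33 = 3·0 + 0·1 + 2·1 = 2
t_34 = 3·2 + 0·0 + 2·1 = 3
t_35 = 3·3 + 0·2 + 2·0 = 4
t_36 = 3·4 + 0·3 + 2·2 = 1
t_37 = 3·1 + 0·4 + 2·3 = 4
t_38 = 3·4 + 0·1 + 2·4 = 0
t_39 = 3·0 + 0·4 + 2·1 = 2
t_40 = 3·2 + 0·0 + 2·4 = 4
t_41 = 3·4 + 0·2 + 2·0 = 2
t_42 = 3·2 + 0·4 + 2·2 = 0
t_43 = 3·0 + 0·2 + 2·4 = 3
t_44 = 3·3 + 0·0 + 2·2 = 3
t_45 = 3·3 + 0·3 + 2·0 = 4
t_46 = 3·4 + 0·3 + 2·3 = 3
t_47 = 3·3 + 0·4 + 2·3 = 0
t_48 = 3·0 + 0·3 + 2·4 = 3
t_49 = 3·3 + 0·0 + 2·3 = 0
t_50 = 3·0 + 0·3 + 2·0 = 0
t_51 = 3·0 + 0·0 + 2·3 = 1
t_52 = 3·1 + 0·0 + 2·0 = 3
t_53 = 3·3 + 0·1 + 2·0 = 4
t_54 = 3·4 + 0·3 + 2·1 = 4
t_55 = 3·4 + 0·4 + 2·3 = 3
t_56 = 3·3 + 0·4 + 2·4 = 2
t_57 = 3·2 + 0·3 + 2·4 = 4
t_58 = 3·4 + 0·2 + 2·3 = 3
t_59 = 3·3 + 0·4 + 2·2 = 3
t_60 = 3·3 + 0·3 + 2·4 = 2
t_61 = 3·2 + 0·3 + 2·3 = 2
t_62 = 3·2 + 0·2 + 2·3 = 2
t_63 = 3·2 + 0·2 + 2·2 = 0
t_64 = 3·0 + 0·2 + 2·2 = 4
t_65 = 3·4 + 0·0 + 2·2 = 1
t_66 = 3·1 + 0·4 + 2·0 = 3
t_67 = 3·3 + 0·1 + 2·4 = 2
t_68 = 3·2 + 0·3 + 2·1 = 3
t_69 = 3·3 + 0·2 + 2·3 = 0
t_70 = 3·0 + 0·3 + 2·2 = 4
t_71 = 3·4 + 0·0 + 2·3 = 3
t_72 = 3·3 + 0·4 + 2·0 = 4
t_73 = 3·4 + 0·3 + 2·4 = 0
t_74 = 3·0 + 0·4 + 2·3 = 1
t_75 = 3·1 + 0·0 + 2·4 = 1
t_76 = 3·1 + 0·1 + 2·0 = 3
t_77 = 3·3 + 0·1 + 2·1 = 1
t_78 = 3·1 + 0·3 + 2·1 = 0
t_79 = 3·0 + 0·1 + 2·3 = 1
t_80 = 3·1 + 0·0 + 2·1 = 0
t_81 = 3·0 + 0·1 + 2·0 = 0
t_82 = 3·0 + 0·0 + 2·1 = 2
t_83 = 3·2 + 0·0 + 2·0 = 1
t_84 = 3·1 + 0·2 + 2·0 = 3
t_85 = 3·3 + 0·1 + 2·2 = 3
t_86 = 3·3 + 0·3 + 2·1 = 1
t_87 = 3·1 + 0·3 + 2·3 = 4
t_88 = 3·4 + 0·1 + 2·3 = 3
t_89 = 3·3 + 0·4 + 2·1 = 1
t_90 = 3·1 + 0·3 + 2·4 = 1
t_91 = 3·1 + 0·1 + 2·3 = 4
t_92 = 3·4 + 0·1 + 2·1 = 4
t_93 = 3·4 + 0·4 + 2·1 = 4
t_94 = 3·4 + 0·4 + 2·4 = 0
t_95 = 3·0 + 0·4 + 2·4 = 3
t_96 = 3·3 + 0·0 + 2·4 = 2
t_97 = 3·2 + 0·3 + 2·0 = 1
t_98 = 3·1 + 0·2 + 2·3 = 4
t_99 = 3·4 + 0·1 + 2·2 = 1
t_100 = 3·1 + 0·4 + 2·1 = 0
t_101 = 3·0 + 0·1 + 2·4 = 3
t_102 = 3·3 + 0·0 + 2·1 = 1
t_103 = 3·1 + 0·3 + 2·0 = 3
t_104 = 3·3 + 0·1 + 2·3 = 0
t_105 = 3·0 + 0·3 + 2·1 = 2
t_106 = 3·2 + 0·0 + 2·3 = 2
t_107 = 3·2 + 0·2 + 2·0 = 1
t_108 = 3·1 + 0·2 + 2·2 = 2
t_109 = 3·2 + 0·1 + 2·2 = 0
t_110 = 3·0 + 0·2 + 2·1 = 2
t_111 = 3·2 + 0·0 + 2·2 = 0
t_112 = 3·0 + 0·2 + 2·0 = 0
t_113 = 3·0 + 0·0 + 2·2 = 4
t_114 = 3·4 + 0·0 + 2·0 = 2
t_115 = 3·2 + 0·4 + 2·0 = 1

1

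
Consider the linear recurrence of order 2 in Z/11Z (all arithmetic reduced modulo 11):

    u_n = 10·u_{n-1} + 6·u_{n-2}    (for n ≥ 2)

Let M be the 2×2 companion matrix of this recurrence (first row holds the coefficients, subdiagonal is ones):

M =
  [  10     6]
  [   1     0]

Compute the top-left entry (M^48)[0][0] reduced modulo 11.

2

(M^48)[0][0] is the top entry after applying M 48 times to the unit state (1, 0). Equivalently it is h_{49} for the auxiliary sequence (h_n) obeying the same recurrence with h_1 = 1 and h_i = 0 for 0 ≤ i < 1:
h_2 = 10·1 + 6·0 = 10
h_3 = 10·10 + 6·1 = 7
h_4 = 10·7 + 6·10 = 9
h_5 = 10·9 + 6·7 = 0
h_6 = 10·0 + 6·9 = 10
h_7 = 10·10 + 6·0 = 1
h_8 = 10·1 + 6·10 = 4
h_9 = 10·4 + 6·1 = 2
h_10 = 10·2 + 6·4 = 0
h_11 = 10·0 + 6·2 = 1
(h_10, h_11) = (0, 1) = (h_0, h_1), so the sequence has period 10.
49 ≡ 9 (mod 10), hence h_49 = h_9 = 2.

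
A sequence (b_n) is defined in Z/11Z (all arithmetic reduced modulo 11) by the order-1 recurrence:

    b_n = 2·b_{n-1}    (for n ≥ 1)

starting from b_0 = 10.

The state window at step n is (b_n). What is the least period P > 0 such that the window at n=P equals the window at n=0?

n=0: window = (10)
n=1: window = (9)
n=2: window = (7)
n=3: window = (3)
n=4: window = (6)
n=5: window = (1)
n=6: window = (2)
n=7: window = (4)
n=8: window = (8)
n=9: window = (5)
n=10: window = (10)
window at n=10 equals window at n=0 → period = 10

10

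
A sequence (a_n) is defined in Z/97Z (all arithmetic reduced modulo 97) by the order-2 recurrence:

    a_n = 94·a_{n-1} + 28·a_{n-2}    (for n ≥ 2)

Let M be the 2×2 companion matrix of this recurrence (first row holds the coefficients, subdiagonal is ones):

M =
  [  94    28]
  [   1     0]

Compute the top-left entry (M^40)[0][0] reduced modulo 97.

(M^40)[0][0] is the top entry after applying M 40 times to the unit state (1, 0). Equivalently it is h_{41} for the auxiliary sequence (h_n) obeying the same recurrence with h_1 = 1 and h_i = 0 for 0 ≤ i < 1:
h_2 = 94·1 + 28·0 = 94
h_3 = 94·94 + 28·1 = 37
h_4 = 94·37 + 28·94 = 96
h_5 = 94·96 + 28·37 = 69
h_6 = 94·69 + 28·96 = 56
h_7 = 94·56 + 28·69 = 18
h_8 = 94·18 + 28·56 = 59
h_9 = 94·59 + 28·18 = 36
h_10 = 94·36 + 28·59 = 89
h_11 = 94·89 + 28·36 = 62
h_12 = 94·62 + 28·89 = 75
h_13 = 94·75 + 28·62 = 56
h_14 = 94·56 + 28·75 = 89
h_15 = 94·89 + 28·56 = 40
h_16 = 94·40 + 28·89 = 44
h_17 = 94·44 + 28·40 = 18
h_18 = 94·18 + 28·44 = 14
h_19 = 94·14 + 28·18 = 74
h_20 = 94·74 + 28·14 = 73
h_21 = 94·73 + 28·74 = 10
h_22 = 94·10 + 28·73 = 74
h_23 = 94·74 + 28·10 = 58
h_24 = 94·58 + 28·74 = 55
h_25 = 94·55 + 28·58 = 4
h_26 = 94·4 + 28·55 = 73
h_27 = 94·73 + 28·4 = 87
h_28 = 94·87 + 28·73 = 37
h_29 = 94·37 + 28·87 = 94
h_30 = 94·94 + 28·37 = 75
h_31 = 94·75 + 28·94 = 79
h_32 = 94·79 + 28·75 = 20
h_33 = 94·20 + 28·79 = 18
h_34 = 94·18 + 28·20 = 21
h_35 = 94·21 + 28·18 = 53
h_36 = 94·53 + 28·21 = 41
h_37 = 94·41 + 28·53 = 3
h_38 = 94·3 + 28·41 = 72
h_39 = 94·72 + 28·3 = 62
h_40 = 94·62 + 28·72 = 84
h_41 = 94·84 + 28·62 = 29

29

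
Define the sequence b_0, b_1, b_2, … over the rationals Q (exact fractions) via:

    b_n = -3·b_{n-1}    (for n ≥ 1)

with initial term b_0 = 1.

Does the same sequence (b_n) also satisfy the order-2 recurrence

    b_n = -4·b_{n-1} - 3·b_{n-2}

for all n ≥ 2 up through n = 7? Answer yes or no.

yes

Terms b_0..b_7: 1, -3, 9, -27, 81, -243, 729, -2187
n=2: candidate gives 9, actual b_2 = 9 ✓
n=3: candidate gives -27, actual b_3 = -27 ✓
n=4: candidate gives 81, actual b_4 = 81 ✓
n=5: candidate gives -243, actual b_5 = -243 ✓
n=6: candidate gives 729, actual b_6 = 729 ✓
n=7: candidate gives -2187, actual b_7 = -2187 ✓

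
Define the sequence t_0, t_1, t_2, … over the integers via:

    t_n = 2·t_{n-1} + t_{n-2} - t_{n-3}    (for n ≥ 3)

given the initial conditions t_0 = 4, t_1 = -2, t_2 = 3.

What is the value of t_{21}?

3403228

t_3 = 2·3 + 1·-2 + -1·4 = 0
t_4 = 2·0 + 1·3 + -1·-2 = 5
t_5 = 2·5 + 1·0 + -1·3 = 7
t_6 = 2·7 + 1·5 + -1·0 = 19
t_7 = 2·19 + 1·7 + -1·5 = 40
t_8 = 2·40 + 1·19 + -1·7 = 92
t_9 = 2·92 + 1·40 + -1·19 = 205
t_10 = 2·205 + 1·92 + -1·40 = 462
t_11 = 2·462 + 1·205 + -1·92 = 1037
t_12 = 2·1037 + 1·462 + -1·205 = 2331
t_13 = 2·2331 + 1·1037 + -1·462 = 5237
t_14 = 2·5237 + 1·2331 + -1·1037 = 11768
t_15 = 2·11768 + 1·5237 + -1·2331 = 26442
t_16 = 2·26442 + 1·11768 + -1·5237 = 59415
t_17 = 2·59415 + 1·26442 + -1·11768 = 133504
t_18 = 2·133504 + 1·59415 + -1·26442 = 299981
t_19 = 2·299981 + 1·133504 + -1·59415 = 674051
t_20 = 2·674051 + 1·299981 + -1·133504 = 1514579
t_21 = 2·1514579 + 1·674051 + -1·299981 = 3403228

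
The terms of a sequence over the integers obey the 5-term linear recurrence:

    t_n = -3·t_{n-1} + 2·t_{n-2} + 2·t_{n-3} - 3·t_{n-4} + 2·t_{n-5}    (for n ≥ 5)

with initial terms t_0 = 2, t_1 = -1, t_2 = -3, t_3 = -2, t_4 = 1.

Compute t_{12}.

32504

t_5 = -3·1 + 2·-2 + 2·-3 + -3·-1 + 2·2 = -6
t_6 = -3·-6 + 2·1 + 2·-2 + -3·-3 + 2·-1 = 23
t_7 = -3·23 + 2·-6 + 2·1 + -3·-2 + 2·-3 = -79
t_8 = -3·-79 + 2·23 + 2·-6 + -3·1 + 2·-2 = 264
t_9 = -3·264 + 2·-79 + 2·23 + -3·-6 + 2·1 = -884
t_10 = -3·-884 + 2·264 + 2·-79 + -3·23 + 2·-6 = 2941
t_11 = -3·2941 + 2·-884 + 2·264 + -3·-79 + 2·23 = -9780
t_12 = -3·-9780 + 2·2941 + 2·-884 + -3·264 + 2·-79 = 32504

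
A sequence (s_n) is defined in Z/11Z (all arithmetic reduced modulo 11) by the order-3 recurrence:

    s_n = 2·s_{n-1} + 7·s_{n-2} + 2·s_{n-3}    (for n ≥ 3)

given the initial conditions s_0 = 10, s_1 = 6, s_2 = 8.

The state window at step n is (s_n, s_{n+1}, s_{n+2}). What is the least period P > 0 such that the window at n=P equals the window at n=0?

n=0: window = (10, 6, 8)
n=1: window = (6, 8, 1)
n=2: window = (8, 1, 4)
n=3: window = (1, 4, 9)
n=4: window = (4, 9, 4)
n=5: window = (9, 4, 2)
n=6: window = (4, 2, 6)
n=7: window = (2, 6, 1)
n=8: window = (6, 1, 4)
n=9: window = (1, 4, 5)
n=10: window = (4, 5, 7)
n=11: window = (5, 7, 2)
n=12: window = (7, 2, 8)
n=13: window = (2, 8, 0)
n=14: window = (8, 0, 5)
n=15: window = (0, 5, 4)
n=16: window = (5, 4, 10)
n=17: window = (4, 10, 3)
n=18: window = (10, 3, 7)
n=19: window = (3, 7, 0)
n=20: window = (7, 0, 0)
n=21: window = (0, 0, 3)
n=22: window = (0, 3, 6)
n=23: window = (3, 6, 0)
n=24: window = (6, 0, 4)
n=25: window = (0, 4, 9)
n=26: window = (4, 9, 2)
n=27: window = (9, 2, 9)
n=28: window = (2, 9, 6)
n=29: window = (9, 6, 2)
n=30: window = (6, 2, 9)
n=31: window = (2, 9, 0)
n=32: window = (9, 0, 1)
n=33: window = (0, 1, 9)
n=34: window = (1, 9, 3)
n=35: window = (9, 3, 5)
n=36: window = (3, 5, 5)
n=37: window = (5, 5, 7)
n=38: window = (5, 7, 4)
n=39: window = (7, 4, 1)
n=40: window = (4, 1, 0)
…
n=1328: window = (7, 7, 10)
n=1329: window = (7, 10, 6)
n=1330: window = (10, 6, 8)
window at n=1330 equals window at n=0 → period = 1330

1330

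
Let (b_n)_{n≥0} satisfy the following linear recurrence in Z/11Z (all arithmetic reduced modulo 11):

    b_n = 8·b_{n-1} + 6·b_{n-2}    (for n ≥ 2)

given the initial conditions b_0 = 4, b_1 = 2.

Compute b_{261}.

b_2 = 8·2 + 6·4 = 7
b_3 = 8·7 + 6·2 = 2
b_4 = 8·2 + 6·7 = 3
b_5 = 8·3 + 6·2 = 3
b_6 = 8·3 + 6·3 = 9
b_7 = 8·9 + 6·3 = 2
b_8 = 8·2 + 6·9 = 4
b_9 = 8·4 + 6·2 = 0
b_10 = 8·0 + 6·4 = 2
b_11 = 8·2 + 6·0 = 5
b_12 = 8·5 + 6·2 = 8
b_13 = 8·8 + 6·5 = 6
b_14 = 8·6 + 6·8 = 8
b_15 = 8·8 + 6·6 = 1
b_16 = 8·1 + 6·8 = 1
b_17 = 8·1 + 6·1 = 3
b_18 = 8·3 + 6·1 = 8
b_19 = 8·8 + 6·3 = 5
b_20 = 8·5 + 6·8 = 0
b_21 = 8·0 + 6·5 = 8
b_22 = 8·8 + 6·0 = 9
b_23 = 8·9 + 6·8 = 10
b_24 = 8·10 + 6·9 = 2
b_25 = 8·2 + 6·10 = 10
b_26 = 8·10 + 6·2 = 4
b_27 = 8·4 + 6·10 = 4
b_28 = 8·4 + 6·4 = 1
b_29 = 8·1 + 6·4 = 10
b_30 = 8·10 + 6·1 = 9
b_31 = 8·9 + 6·10 = 0
b_32 = 8·0 + 6·9 = 10
b_33 = 8·10 + 6·0 = 3
b_34 = 8·3 + 6·10 = 7
b_35 = 8·7 + 6·3 = 8
b_36 = 8·8 + 6·7 = 7
b_37 = 8·7 + 6·8 = 5
b_38 = 8·5 + 6·7 = 5
b_39 = 8·5 + 6·5 = 4
b_40 = 8·4 + 6·5 = 7
b_41 = 8·7 + 6·4 = 3
b_42 = 8·3 + 6·7 = 0
b_43 = 8·0 + 6·3 = 7
b_44 = 8·7 + 6·0 = 1
b_45 = 8·1 + 6·7 = 6
b_46 = 8·6 + 6·1 = 10
b_47 = 8·10 + 6·6 = 6
b_48 = 8·6 + 6·10 = 9
b_49 = 8·9 + 6·6 = 9
b_50 = 8·9 + 6·9 = 5
b_51 = 8·5 + 6·9 = 6
b_52 = 8·6 + 6·5 = 1
b_53 = 8·1 + 6·6 = 0
b_54 = 8·0 + 6·1 = 6
b_55 = 8·6 + 6·0 = 4
b_56 = 8·4 + 6·6 = 2
(b_55, b_56) = (4, 2) = (b_0, b_1), so the sequence has period 55.
261 ≡ 41 (mod 55), hence b_261 = b_41 = 3.

3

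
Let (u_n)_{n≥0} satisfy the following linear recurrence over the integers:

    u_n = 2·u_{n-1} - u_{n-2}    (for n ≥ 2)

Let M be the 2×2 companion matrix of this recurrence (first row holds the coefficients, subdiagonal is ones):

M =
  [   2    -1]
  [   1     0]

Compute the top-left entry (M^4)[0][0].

(M^4)[0][0] is the top entry after applying M 4 times to the unit state (1, 0). Equivalently it is h_{5} for the auxiliary sequence (h_n) obeying the same recurrence with h_1 = 1 and h_i = 0 for 0 ≤ i < 1:
h_2 = 2·1 + -1·0 = 2
h_3 = 2·2 + -1·1 = 3
h_4 = 2·3 + -1·2 = 4
h_5 = 2·4 + -1·3 = 5

5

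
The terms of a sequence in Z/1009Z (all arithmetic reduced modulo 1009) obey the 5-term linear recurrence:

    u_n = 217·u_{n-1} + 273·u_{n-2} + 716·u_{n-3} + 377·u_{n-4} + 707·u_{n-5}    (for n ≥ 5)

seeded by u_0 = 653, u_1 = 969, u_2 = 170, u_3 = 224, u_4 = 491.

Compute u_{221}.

542

u_5 = 217·491 + 273·224 + 716·170 + 377·969 + 707·653 = 449
u_6 = 217·449 + 273·491 + 716·224 + 377·170 + 707·969 = 863
u_7 = 217·863 + 273·449 + 716·491 + 377·224 + 707·170 = 320
u_8 = 217·320 + 273·863 + 716·449 + 377·491 + 707·224 = 349
u_9 = 217·349 + 273·320 + 716·863 + 377·449 + 707·491 = 846
u_10 = 217·846 + 273·349 + 716·320 + 377·863 + 707·449 = 513
Continuing the recurrence:
  u_11 = 145;  u_12 = 947;  u_13 = 574;  u_14 = 29;  u_15 = 180;  u_16 = 314
  u_17 = 843;  u_18 = 21;  u_19 = 1005;  u_20 = 477;  u_21 = 403;  u_22 = 427
  u_23 = 581;  u_24 = 888;  u_25 = 996;  u_26 = 680;  u_27 = 144;  u_28 = 627
  u_29 = 709;  u_30 = 276;  u_31 = 395;  u_32 = 921;  u_33 = 45;  u_34 = 82
  u_35 = 346;  u_36 = 429;  u_37 = 221;  u_38 = 300;  u_39 = 478;  u_40 = 530
  u_41 = 373;  u_42 = 765;  u_43 = 350;  u_44 = 908;  u_45 = 570;  u_46 = 823
  u_47 = 356;  u_48 = 225;  u_49 = 934;  u_50 = 271;  u_51 = 342;  u_52 = 171
  u_53 = 250;  u_54 = 428;  u_55 = 711;  u_56 = 651;  u_57 = 324;  u_58 = 448
  u_59 = 528;  u_60 = 114;  u_61 = 497;  u_62 = 829;  u_63 = 854;  u_64 = 204
  u_65 = 789;  u_66 = 889;  u_67 = 394;  u_68 = 774;  u_69 = 656;  u_70 = 99
  u_71 = 154;  u_72 = 687;  u_73 = 112;  u_74 = 899;  u_75 = 60;  u_76 = 216
  u_77 = 862;  u_78 = 789;  u_79 = 536;  u_80 = 186;  u_81 = 338;  u_82 = 169
  u_83 = 910;  u_84 = 355;  u_85 = 106;  u_86 = 580;  u_87 = 764;  u_88 = 735
  u_89 = 718;  u_90 = 413;  u_91 = 519;  u_92 = 825;  u_93 = 205;  u_94 = 4
  u_95 = 62;  u_96 = 805;  u_97 = 412;  u_98 = 549;  u_99 = 757;  u_100 = 934
  u_101 = 265;  u_102 = 696;  u_103 = 694;  u_104 = 18;  u_105 = 1005;  u_106 = 219
  u_107 = 784;  u_108 = 33;  u_109 = 750;  u_110 = 593;  u_111 = 260;  u_112 = 248
  u_113 = 842;  u_114 = 778;  u_115 = 784;  u_116 = 451;  u_117 = 576;  u_118 = 921
  u_119 = 27;  u_120 = 594;  u_121 = 843;  u_122 = 902;  u_123 = 12;  u_124 = 700
  u_125 = 52;  u_126 = 807;  u_127 = 873;  u_128 = 960;  u_129 = 240;  u_130 = 819
  u_131 = 956;  u_132 = 907;  u_133 = 238;  u_134 = 155;  u_135 = 418;  u_136 = 479
  u_137 = 562;  u_138 = 771;  u_139 = 570;  u_140 = 865;  u_141 = 990;  u_142 = 299
  u_143 = 189;  u_144 = 661;  u_145 = 474;  u_146 = 308;  u_147 = 673;  u_148 = 842
  u_149 = 1007;  u_150 = 166;  u_151 = 934;  u_152 = 539;  u_153 = 666;  u_154 = 473
  u_155 = 702;  u_156 = 397;  u_157 = 485;  u_158 = 264;  u_159 = 443;  u_160 = 87
  u_161 = 301;  u_162 = 110;  u_163 = 341;  u_164 = 612;  u_165 = 368;  u_166 = 723
  u_167 = 837;  u_168 = 371;  u_169 = 631;  u_170 = 27;  u_171 = 137;  u_172 = 641
  u_173 = 813;  u_174 = 729;  u_175 = 727;  u_176 = 6;  u_177 = 213;  u_178 = 370
  u_179 = 910;  u_180 = 617;  u_181 = 257;  u_182 = 456;  u_183 = 709;  u_184 = 398
  u_185 = 366;  u_186 = 980;  u_187 = 647;  u_188 = 523;  u_189 = 588;  u_190 = 708
  u_191 = 917;  u_192 = 795;  u_193 = 658;  u_194 = 878;  u_195 = 724;  u_196 = 773
  u_197 = 80;  u_198 = 224;  u_199 = 74;  u_200 = 418;  u_201 = 403;  u_202 = 29
  u_203 = 502;  u_204 = 822;  u_205 = 657;  u_206 = 144;  u_207 = 927;  u_208 = 424
  u_209 = 641;  u_210 = 552;  u_211 = 288;  u_212 = 119;  u_213 = 825;  u_214 = 390
  u_215 = 934;  u_216 = 85;  u_217 = 374;  u_218 = 2;  u_219 = 188
u_220 = 217·188 + 273·2 + 716·374 + 377·85 + 707·934 = 581
u_221 = 217·581 + 273·188 + 716·2 + 377·374 + 707·85 = 542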